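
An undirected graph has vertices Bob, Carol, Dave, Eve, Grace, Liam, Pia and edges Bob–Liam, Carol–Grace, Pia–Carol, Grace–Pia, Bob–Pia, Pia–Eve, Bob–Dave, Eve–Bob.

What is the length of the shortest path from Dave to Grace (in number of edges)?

Distance 0: Dave.
Distance 1: Bob.
Distance 2: Eve, Liam, Pia.
Distance 3: Carol, Grace — contains Grace.

3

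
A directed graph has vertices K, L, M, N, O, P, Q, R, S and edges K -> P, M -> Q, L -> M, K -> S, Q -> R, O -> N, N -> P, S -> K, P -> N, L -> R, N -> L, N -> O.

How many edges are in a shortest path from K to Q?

5

Distance 0: K.
Distance 1: P, S.
Distance 2: N.
Distance 3: L, O.
Distance 4: M, R.
Distance 5: Q — contains Q.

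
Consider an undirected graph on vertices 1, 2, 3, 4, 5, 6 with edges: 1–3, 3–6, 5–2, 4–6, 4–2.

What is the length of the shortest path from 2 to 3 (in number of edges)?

Distance 0: 2.
Distance 1: 4, 5.
Distance 2: 6.
Distance 3: 3 — contains 3.

3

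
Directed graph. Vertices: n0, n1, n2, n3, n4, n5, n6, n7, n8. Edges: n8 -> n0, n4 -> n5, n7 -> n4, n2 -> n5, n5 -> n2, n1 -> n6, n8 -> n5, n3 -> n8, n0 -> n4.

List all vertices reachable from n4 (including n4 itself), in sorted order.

n2, n4, n5

Start at n4.
Its neighbours: n5.
Then their neighbours: n2.
Nothing further is reachable.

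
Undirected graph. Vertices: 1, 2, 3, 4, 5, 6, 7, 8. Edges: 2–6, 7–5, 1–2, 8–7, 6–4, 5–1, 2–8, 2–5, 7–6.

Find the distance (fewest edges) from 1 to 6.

2

Distance 0: 1.
Distance 1: 2, 5.
Distance 2: 6, 7, 8 — contains 6.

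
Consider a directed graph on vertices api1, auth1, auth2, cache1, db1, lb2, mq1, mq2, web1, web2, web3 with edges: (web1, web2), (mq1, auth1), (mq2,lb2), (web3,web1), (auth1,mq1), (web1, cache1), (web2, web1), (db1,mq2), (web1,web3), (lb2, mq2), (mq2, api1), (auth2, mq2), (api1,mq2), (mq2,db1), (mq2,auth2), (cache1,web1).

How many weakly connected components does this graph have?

3

From api1: component {api1, auth2, db1, lb2, mq2}.
From auth1: component {auth1, mq1}.
From cache1: component {cache1, web1, web2, web3}.
That's 3 components.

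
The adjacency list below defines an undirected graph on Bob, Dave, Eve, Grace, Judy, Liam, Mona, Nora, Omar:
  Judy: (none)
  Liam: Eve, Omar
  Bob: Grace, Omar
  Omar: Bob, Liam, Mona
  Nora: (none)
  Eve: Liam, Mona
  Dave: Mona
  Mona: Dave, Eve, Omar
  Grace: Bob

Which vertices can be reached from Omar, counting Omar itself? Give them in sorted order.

Start at Omar.
Its neighbours: Bob, Liam, Mona.
Then their neighbours: Dave, Eve, Grace.
Nothing further is reachable.

Bob, Dave, Eve, Grace, Liam, Mona, Omar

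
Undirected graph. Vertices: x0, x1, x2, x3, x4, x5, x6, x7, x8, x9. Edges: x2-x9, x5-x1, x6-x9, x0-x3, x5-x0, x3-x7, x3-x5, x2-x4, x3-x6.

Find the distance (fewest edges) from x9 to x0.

Distance 0: x9.
Distance 1: x2, x6.
Distance 2: x3, x4.
Distance 3: x0, x5, x7 — contains x0.

3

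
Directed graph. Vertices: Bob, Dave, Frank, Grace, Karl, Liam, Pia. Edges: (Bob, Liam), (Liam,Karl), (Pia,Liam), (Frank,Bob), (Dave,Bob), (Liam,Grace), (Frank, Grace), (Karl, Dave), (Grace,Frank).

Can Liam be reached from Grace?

Yes

Explore from Grace.
Distance 1: reach Frank.
Distance 2: reach Bob.
Distance 3: reach Liam.
Found Liam.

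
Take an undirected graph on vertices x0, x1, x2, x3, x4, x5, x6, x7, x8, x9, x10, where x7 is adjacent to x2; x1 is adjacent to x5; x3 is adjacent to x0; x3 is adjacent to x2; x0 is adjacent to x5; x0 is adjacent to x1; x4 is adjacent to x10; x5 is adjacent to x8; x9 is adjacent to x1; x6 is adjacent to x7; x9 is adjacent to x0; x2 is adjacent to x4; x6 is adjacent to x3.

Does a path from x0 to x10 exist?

Explore from x0.
Distance 1: reach x1, x3, x5, x9.
Distance 2: reach x2, x6, x8.
Distance 3: reach x4, x7.
Distance 4: reach x10.
Found x10.

Yes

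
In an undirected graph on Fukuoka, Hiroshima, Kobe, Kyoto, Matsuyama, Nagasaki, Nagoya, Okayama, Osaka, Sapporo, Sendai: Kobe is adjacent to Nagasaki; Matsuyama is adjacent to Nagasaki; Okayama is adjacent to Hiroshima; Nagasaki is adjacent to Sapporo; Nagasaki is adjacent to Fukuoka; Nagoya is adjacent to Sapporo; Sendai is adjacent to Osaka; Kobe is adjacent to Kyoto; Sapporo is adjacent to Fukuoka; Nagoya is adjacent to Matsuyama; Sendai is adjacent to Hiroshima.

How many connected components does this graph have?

2

From Fukuoka: component {Fukuoka, Kobe, Kyoto, Matsuyama, Nagasaki, Nagoya, Sapporo}.
From Hiroshima: component {Hiroshima, Okayama, Osaka, Sendai}.
That's 2 components.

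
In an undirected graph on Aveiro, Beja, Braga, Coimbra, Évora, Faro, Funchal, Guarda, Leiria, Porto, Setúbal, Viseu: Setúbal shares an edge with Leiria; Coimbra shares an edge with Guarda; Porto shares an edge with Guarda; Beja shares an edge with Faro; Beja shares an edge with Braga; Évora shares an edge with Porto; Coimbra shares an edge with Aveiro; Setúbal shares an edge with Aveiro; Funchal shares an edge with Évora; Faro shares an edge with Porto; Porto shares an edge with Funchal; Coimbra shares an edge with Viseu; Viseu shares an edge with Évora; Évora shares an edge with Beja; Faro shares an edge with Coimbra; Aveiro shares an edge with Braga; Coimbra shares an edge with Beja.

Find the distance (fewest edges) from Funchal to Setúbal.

5

Distance 0: Funchal.
Distance 1: Évora, Porto.
Distance 2: Beja, Faro, Guarda, Viseu.
Distance 3: Braga, Coimbra.
Distance 4: Aveiro.
Distance 5: Setúbal — contains Setúbal.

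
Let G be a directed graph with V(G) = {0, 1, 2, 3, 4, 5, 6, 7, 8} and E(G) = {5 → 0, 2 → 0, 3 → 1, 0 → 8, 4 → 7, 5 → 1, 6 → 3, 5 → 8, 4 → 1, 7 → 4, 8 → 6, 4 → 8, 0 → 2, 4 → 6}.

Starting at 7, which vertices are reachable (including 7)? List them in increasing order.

Start at 7.
Its neighbours: 4.
Then their neighbours: 1, 6, 8.
Then next layer: 3.
Nothing further is reachable.

1, 3, 4, 6, 7, 8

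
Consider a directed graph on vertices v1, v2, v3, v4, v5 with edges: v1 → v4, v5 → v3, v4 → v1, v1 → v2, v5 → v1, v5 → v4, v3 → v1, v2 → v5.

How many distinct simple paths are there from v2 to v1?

3

v2→v5→v1
v2→v5→v3→v1
v2→v5→v4→v1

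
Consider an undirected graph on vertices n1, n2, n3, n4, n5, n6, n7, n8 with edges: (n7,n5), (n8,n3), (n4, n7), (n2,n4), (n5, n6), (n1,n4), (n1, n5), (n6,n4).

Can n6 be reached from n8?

No

Explore from n8.
Distance 1: reach n3.
The search is exhausted without reaching n6; it lies in a different component.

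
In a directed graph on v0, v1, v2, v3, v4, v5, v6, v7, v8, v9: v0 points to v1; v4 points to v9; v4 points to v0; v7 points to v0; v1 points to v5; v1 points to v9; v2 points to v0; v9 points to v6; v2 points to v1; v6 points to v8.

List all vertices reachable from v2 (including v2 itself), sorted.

v0, v1, v2, v5, v6, v8, v9

Start at v2.
Its neighbours: v0, v1.
Then their neighbours: v5, v9.
Then next layer: v6.
Then next layer: v8.
Nothing further is reachable.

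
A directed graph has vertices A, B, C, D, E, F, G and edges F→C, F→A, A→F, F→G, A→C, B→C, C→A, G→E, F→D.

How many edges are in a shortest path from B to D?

Distance 0: B.
Distance 1: C.
Distance 2: A.
Distance 3: F.
Distance 4: D, G — contains D.

4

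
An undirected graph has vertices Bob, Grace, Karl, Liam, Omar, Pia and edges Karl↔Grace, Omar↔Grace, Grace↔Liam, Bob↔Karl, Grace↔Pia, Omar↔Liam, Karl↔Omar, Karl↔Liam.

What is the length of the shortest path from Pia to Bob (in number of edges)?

Distance 0: Pia.
Distance 1: Grace.
Distance 2: Karl, Liam, Omar.
Distance 3: Bob — contains Bob.

3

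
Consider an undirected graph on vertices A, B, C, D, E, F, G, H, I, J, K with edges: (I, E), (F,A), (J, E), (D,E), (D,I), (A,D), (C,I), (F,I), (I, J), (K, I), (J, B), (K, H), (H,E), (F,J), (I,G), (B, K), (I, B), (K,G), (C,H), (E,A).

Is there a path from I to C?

Yes

Explore from I.
Distance 1: reach B, C, D, E, F, G, J, K.
Found C.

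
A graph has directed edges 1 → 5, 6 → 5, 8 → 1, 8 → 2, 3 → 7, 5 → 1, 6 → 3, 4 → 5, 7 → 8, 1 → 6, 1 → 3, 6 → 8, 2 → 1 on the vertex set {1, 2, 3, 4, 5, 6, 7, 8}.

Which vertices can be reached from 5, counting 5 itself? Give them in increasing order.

1, 2, 3, 5, 6, 7, 8

Start at 5.
Its neighbours: 1.
Then their neighbours: 3, 6.
Then next layer: 7, 8.
Then next layer: 2.
Nothing further is reachable.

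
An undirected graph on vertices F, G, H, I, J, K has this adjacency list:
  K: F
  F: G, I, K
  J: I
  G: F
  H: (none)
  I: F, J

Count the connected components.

From F: component {F, G, I, J, K}.
From H: component {H}.
That's 2 components.

2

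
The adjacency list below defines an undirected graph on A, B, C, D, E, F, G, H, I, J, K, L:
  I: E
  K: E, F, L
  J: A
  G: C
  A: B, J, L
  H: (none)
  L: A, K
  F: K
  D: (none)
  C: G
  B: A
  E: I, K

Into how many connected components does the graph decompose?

4

From A: component {A, B, E, F, I, J, K, L}.
From C: component {C, G}.
From D: component {D}.
From H: component {H}.
That's 4 components.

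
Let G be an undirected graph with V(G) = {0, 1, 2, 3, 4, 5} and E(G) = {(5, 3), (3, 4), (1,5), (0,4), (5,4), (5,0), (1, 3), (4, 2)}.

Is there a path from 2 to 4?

Yes

Explore from 2.
Distance 1: reach 4.
Found 4.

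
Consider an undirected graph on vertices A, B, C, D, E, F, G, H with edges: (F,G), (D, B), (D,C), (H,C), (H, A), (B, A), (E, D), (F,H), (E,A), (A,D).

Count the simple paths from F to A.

4

F–H–A
F–H–C–D–A
F–H–C–D–B–A
F–H–C–D–E–A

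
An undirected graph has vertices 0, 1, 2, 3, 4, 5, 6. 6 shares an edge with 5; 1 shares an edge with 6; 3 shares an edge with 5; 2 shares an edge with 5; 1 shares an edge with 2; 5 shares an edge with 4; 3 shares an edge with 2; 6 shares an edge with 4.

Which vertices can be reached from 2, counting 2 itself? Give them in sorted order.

1, 2, 3, 4, 5, 6

Start at 2.
Its neighbours: 1, 3, 5.
Then their neighbours: 4, 6.
Nothing further is reachable.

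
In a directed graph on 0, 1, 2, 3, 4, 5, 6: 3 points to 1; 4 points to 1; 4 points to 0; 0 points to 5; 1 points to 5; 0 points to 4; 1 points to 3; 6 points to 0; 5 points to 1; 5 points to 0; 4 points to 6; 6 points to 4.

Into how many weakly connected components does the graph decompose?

From 0: component {0, 1, 3, 4, 5, 6}.
From 2: component {2}.
That's 2 components.

2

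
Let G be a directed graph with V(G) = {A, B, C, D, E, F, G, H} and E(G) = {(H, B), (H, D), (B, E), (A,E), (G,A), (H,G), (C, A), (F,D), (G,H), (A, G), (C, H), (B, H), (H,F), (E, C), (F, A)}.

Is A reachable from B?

Explore from B.
Distance 1: reach E, H.
Distance 2: reach C, D, F, G.
Distance 3: reach A.
Found A.

Yes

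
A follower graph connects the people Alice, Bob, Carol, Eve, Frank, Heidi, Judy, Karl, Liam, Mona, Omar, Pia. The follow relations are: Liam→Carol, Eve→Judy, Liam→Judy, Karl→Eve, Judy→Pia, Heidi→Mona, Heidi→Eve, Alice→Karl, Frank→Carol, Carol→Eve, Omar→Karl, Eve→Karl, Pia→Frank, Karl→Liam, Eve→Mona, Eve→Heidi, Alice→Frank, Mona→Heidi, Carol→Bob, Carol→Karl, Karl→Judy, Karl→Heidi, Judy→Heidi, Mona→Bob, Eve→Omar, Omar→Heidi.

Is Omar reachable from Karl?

Yes

Explore from Karl.
Distance 1: reach Eve, Heidi, Judy, Liam.
Distance 2: reach Carol, Mona, Omar, Pia.
Found Omar.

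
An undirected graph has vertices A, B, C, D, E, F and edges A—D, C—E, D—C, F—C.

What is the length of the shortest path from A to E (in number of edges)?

3

Distance 0: A.
Distance 1: D.
Distance 2: C.
Distance 3: E, F — contains E.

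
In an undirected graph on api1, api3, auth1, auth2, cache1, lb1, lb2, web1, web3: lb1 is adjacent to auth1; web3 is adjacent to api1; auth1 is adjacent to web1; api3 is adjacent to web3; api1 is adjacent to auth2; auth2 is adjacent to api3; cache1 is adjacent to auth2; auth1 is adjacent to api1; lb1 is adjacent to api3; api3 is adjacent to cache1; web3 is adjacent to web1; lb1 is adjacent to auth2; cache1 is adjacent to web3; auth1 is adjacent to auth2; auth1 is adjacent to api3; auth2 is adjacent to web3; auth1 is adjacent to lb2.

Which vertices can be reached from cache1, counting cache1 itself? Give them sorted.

api1, api3, auth1, auth2, cache1, lb1, lb2, web1, web3

Start at cache1.
Its neighbours: api3, auth2, web3.
Then their neighbours: api1, auth1, lb1, web1.
Then next layer: lb2.
Every vertex is now reached.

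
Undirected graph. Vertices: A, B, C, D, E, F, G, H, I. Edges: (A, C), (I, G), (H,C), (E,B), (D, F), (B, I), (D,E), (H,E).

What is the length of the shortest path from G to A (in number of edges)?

Distance 0: G.
Distance 1: I.
Distance 2: B.
Distance 3: E.
Distance 4: D, H.
Distance 5: C, F.
Distance 6: A — contains A.

6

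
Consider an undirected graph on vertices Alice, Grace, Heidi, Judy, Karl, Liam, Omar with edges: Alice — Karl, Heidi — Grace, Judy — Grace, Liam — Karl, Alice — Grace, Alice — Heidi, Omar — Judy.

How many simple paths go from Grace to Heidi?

2

Grace–Alice–Heidi
Grace–Heidi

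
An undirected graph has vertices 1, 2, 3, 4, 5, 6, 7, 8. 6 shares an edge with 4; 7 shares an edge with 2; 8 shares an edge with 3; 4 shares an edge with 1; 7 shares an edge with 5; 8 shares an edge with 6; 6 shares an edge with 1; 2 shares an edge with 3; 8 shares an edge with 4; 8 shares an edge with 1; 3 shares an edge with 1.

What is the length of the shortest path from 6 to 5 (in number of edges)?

Distance 0: 6.
Distance 1: 1, 4, 8.
Distance 2: 3.
Distance 3: 2.
Distance 4: 7.
Distance 5: 5 — contains 5.

5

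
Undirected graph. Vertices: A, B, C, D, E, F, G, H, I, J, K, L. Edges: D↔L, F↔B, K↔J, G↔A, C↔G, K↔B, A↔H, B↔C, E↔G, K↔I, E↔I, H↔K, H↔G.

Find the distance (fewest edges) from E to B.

Distance 0: E.
Distance 1: G, I.
Distance 2: A, C, H, K.
Distance 3: B, J — contains B.

3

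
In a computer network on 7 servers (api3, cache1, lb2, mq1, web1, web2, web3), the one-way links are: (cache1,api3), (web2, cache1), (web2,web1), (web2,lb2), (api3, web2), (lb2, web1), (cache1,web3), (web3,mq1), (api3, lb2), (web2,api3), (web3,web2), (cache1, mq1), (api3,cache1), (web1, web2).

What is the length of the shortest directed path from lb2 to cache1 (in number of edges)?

Distance 0: lb2.
Distance 1: web1.
Distance 2: web2.
Distance 3: api3, cache1 — contains cache1.

3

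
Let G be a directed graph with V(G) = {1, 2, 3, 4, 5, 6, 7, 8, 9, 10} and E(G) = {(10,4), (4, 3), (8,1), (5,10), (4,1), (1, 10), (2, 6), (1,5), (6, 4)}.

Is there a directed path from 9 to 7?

9 has no outgoing edges, so nothing is reachable from it.

No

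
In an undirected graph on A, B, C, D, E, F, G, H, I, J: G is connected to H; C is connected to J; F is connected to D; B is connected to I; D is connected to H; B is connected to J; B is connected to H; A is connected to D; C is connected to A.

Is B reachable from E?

E has no edges, so nothing is reachable from it.

No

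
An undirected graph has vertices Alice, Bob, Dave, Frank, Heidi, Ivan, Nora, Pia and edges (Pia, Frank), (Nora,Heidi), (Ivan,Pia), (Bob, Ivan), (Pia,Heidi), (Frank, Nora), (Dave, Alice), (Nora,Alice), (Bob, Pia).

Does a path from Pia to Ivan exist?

Explore from Pia.
Distance 1: reach Bob, Frank, Heidi, Ivan.
Found Ivan.

Yes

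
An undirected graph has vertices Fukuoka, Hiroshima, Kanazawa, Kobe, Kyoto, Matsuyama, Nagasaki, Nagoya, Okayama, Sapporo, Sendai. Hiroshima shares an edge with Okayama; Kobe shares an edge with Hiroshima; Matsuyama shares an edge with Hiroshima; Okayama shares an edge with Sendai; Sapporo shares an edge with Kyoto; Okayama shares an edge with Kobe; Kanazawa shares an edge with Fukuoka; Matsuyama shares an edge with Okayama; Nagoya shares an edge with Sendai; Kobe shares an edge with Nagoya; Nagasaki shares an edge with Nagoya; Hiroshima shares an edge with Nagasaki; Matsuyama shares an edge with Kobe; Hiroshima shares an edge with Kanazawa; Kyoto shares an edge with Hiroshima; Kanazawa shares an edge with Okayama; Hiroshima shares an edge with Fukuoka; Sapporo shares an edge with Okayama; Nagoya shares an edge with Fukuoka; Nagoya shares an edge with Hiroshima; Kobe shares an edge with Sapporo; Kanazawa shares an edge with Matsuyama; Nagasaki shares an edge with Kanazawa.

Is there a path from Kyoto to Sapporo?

Yes

Explore from Kyoto.
Distance 1: reach Hiroshima, Sapporo.
Found Sapporo.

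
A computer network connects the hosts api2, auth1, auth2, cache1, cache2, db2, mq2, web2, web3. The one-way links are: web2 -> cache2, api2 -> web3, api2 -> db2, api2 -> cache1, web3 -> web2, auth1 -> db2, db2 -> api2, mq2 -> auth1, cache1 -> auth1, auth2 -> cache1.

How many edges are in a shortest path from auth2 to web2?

6

Distance 0: auth2.
Distance 1: cache1.
Distance 2: auth1.
Distance 3: db2.
Distance 4: api2.
Distance 5: web3.
Distance 6: web2 — contains web2.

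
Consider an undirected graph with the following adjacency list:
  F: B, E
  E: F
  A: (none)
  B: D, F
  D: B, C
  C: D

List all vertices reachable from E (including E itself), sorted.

Start at E.
Its neighbours: F.
Then their neighbours: B.
Then next layer: D.
Then next layer: C.
Nothing further is reachable.

B, C, D, E, F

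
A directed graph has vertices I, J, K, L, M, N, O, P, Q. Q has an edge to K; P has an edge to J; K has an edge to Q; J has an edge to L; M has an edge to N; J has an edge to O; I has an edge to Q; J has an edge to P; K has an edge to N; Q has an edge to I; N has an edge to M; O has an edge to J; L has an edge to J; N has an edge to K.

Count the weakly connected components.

From I: component {I, K, M, N, Q}.
From J: component {J, L, O, P}.
That's 2 components.

2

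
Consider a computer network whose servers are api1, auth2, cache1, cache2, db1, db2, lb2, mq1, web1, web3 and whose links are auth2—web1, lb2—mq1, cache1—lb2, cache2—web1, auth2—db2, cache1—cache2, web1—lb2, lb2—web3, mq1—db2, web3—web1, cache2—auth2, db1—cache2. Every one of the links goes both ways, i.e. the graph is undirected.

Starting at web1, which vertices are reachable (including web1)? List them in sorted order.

Start at web1.
Its neighbours: auth2, cache2, lb2, web3.
Then their neighbours: cache1, db1, db2, mq1.
Nothing further is reachable.

auth2, cache1, cache2, db1, db2, lb2, mq1, web1, web3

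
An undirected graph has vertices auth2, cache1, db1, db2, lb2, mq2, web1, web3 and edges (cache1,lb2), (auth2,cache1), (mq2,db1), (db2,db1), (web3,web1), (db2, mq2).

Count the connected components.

3

From auth2: component {auth2, cache1, lb2}.
From db1: component {db1, db2, mq2}.
From web1: component {web1, web3}.
That's 3 components.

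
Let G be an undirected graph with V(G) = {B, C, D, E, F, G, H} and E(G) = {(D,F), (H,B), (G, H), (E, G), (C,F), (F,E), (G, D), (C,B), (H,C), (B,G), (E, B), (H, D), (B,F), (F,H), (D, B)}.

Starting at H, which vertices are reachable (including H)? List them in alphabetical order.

Start at H.
Its neighbours: B, C, D, F, G.
Then their neighbours: E.
Every vertex is now reached.

B, C, D, E, F, G, H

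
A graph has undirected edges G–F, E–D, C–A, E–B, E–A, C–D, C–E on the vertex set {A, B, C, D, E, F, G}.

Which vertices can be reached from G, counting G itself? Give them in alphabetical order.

Start at G.
Its neighbours: F.
Nothing further is reachable.

F, G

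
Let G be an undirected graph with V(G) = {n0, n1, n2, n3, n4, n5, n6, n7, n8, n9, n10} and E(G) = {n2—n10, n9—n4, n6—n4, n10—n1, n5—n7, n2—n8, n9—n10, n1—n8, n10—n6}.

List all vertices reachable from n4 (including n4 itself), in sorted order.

n1, n2, n4, n6, n8, n9, n10

Start at n4.
Its neighbours: n6, n9.
Then their neighbours: n10.
Then next layer: n1, n2.
Then next layer: n8.
Nothing further is reachable.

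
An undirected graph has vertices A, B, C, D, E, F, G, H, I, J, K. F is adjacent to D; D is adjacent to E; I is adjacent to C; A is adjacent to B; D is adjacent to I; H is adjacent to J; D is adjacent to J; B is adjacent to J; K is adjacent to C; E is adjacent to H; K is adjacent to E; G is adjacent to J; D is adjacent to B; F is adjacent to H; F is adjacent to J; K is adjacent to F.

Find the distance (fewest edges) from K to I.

2

Distance 0: K.
Distance 1: C, E, F.
Distance 2: D, H, I, J — contains I.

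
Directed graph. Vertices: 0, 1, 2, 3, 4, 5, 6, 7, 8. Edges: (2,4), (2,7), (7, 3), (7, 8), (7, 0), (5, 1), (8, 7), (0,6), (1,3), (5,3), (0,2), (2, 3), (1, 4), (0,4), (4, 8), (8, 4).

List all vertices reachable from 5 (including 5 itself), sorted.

Start at 5.
Its neighbours: 1, 3.
Then their neighbours: 4.
Then next layer: 8.
Then next layer: 7.
Then next layer: 0.
Then next layer: 2, 6.
Every vertex is now reached.

0, 1, 2, 3, 4, 5, 6, 7, 8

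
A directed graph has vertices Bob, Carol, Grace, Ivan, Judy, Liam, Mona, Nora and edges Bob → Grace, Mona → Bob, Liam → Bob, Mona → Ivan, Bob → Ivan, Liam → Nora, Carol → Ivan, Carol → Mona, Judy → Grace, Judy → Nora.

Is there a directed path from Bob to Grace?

Yes

Explore from Bob.
Distance 1: reach Grace, Ivan.
Found Grace.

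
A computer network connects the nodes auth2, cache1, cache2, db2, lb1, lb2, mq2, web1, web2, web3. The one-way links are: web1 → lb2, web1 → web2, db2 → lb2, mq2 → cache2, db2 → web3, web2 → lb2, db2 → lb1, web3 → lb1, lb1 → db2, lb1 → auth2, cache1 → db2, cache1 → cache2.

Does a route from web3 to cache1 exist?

Explore from web3.
Distance 1: reach lb1.
Distance 2: reach auth2, db2.
Distance 3: reach lb2.
The search from web3 is exhausted; no directed path reaches cache1.

No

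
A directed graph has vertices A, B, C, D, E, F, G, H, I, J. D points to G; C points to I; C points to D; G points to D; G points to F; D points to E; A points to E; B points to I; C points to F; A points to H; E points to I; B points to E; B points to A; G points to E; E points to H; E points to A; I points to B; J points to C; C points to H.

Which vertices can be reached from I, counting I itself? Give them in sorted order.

Start at I.
Its neighbours: B.
Then their neighbours: A, E.
Then next layer: H.
Nothing further is reachable.

A, B, E, H, I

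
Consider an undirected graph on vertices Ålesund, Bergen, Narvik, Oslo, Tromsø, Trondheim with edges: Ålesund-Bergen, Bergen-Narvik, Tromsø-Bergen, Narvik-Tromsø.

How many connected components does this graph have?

From Ålesund: component {Ålesund, Bergen, Narvik, Tromsø}.
From Oslo: component {Oslo}.
From Trondheim: component {Trondheim}.
That's 3 components.

3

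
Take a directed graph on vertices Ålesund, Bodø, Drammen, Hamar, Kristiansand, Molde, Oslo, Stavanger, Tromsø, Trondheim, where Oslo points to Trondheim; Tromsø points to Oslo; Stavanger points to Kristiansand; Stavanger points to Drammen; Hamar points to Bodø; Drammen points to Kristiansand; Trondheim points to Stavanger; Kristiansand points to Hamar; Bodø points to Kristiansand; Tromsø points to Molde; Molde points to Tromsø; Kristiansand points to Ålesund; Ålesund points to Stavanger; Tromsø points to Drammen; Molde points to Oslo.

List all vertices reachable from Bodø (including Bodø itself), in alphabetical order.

Start at Bodø.
Its neighbours: Kristiansand.
Then their neighbours: Ålesund, Hamar.
Then next layer: Stavanger.
Then next layer: Drammen.
Nothing further is reachable.

Ålesund, Bodø, Drammen, Hamar, Kristiansand, Stavanger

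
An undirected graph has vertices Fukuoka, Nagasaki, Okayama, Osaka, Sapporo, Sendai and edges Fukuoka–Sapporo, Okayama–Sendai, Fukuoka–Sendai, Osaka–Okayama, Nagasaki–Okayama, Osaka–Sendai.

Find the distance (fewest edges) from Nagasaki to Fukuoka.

Distance 0: Nagasaki.
Distance 1: Okayama.
Distance 2: Osaka, Sendai.
Distance 3: Fukuoka — contains Fukuoka.

3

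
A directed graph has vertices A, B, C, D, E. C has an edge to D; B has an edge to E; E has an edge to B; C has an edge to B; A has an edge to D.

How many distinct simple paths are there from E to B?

E→B

1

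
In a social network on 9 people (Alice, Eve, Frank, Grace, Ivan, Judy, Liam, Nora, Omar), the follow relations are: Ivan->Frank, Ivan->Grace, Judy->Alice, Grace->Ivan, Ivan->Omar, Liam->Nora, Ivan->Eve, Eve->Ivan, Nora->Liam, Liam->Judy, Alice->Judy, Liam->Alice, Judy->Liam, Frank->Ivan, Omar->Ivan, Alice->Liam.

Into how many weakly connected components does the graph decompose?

From Alice: component {Alice, Judy, Liam, Nora}.
From Eve: component {Eve, Frank, Grace, Ivan, Omar}.
That's 2 components.

2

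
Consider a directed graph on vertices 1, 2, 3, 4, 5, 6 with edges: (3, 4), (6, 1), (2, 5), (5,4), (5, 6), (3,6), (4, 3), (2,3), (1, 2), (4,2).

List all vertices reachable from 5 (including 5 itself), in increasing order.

1, 2, 3, 4, 5, 6

Start at 5.
Its neighbours: 4, 6.
Then their neighbours: 1, 2, 3.
Every vertex is now reached.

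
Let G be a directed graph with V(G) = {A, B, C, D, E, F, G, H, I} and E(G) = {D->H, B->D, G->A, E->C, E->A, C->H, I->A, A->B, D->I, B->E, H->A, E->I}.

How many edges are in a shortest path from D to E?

4

Distance 0: D.
Distance 1: H, I.
Distance 2: A.
Distance 3: B.
Distance 4: E — contains E.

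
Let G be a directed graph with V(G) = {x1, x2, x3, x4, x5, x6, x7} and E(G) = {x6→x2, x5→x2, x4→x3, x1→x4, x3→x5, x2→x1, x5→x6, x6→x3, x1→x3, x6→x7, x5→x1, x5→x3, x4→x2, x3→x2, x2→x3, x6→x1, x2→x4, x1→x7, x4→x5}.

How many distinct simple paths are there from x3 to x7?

x3→x2→x1→x4→x5→x6→x7
x3→x2→x1→x7
x3→x2→x4→x5→x1→x7
x3→x2→x4→x5→x6→x1→x7
x3→x2→x4→x5→x6→x7
x3→x5→x1→x7
x3→x5→x2→x1→x7
x3→x5→x6→x1→x7
x3→x5→x6→x2→x1→x7
x3→x5→x6→x7

10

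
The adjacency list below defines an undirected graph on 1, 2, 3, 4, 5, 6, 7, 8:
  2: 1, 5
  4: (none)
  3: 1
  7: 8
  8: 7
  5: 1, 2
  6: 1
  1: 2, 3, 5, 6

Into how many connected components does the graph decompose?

3

From 1: component {1, 2, 3, 5, 6}.
From 4: component {4}.
From 7: component {7, 8}.
That's 3 components.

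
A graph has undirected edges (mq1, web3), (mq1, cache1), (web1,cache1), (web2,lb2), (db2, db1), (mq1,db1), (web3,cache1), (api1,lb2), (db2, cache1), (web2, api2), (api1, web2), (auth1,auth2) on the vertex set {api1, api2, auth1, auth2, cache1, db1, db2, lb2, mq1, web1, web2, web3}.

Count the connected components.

3

From api1: component {api1, api2, lb2, web2}.
From auth1: component {auth1, auth2}.
From cache1: component {cache1, db1, db2, mq1, web1, web3}.
That's 3 components.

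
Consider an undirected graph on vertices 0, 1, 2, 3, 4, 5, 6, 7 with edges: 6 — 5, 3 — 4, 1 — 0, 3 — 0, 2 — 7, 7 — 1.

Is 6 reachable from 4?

Explore from 4.
Distance 1: reach 3.
Distance 2: reach 0.
Distance 3: reach 1.
Distance 4: reach 7.
Distance 5: reach 2.
The search is exhausted without reaching 6; it lies in a different component.

No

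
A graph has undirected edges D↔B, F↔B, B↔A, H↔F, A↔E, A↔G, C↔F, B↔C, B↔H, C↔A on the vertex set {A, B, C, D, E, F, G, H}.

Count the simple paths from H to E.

7

H–B–A–E
H–B–C–A–E
H–B–F–C–A–E
H–F–B–A–E
H–F–B–C–A–E
H–F–C–A–E
H–F–C–B–A–E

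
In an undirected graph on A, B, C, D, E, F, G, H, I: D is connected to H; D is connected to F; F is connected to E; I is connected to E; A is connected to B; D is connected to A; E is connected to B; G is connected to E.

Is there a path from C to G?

No

C has no edges, so nothing is reachable from it.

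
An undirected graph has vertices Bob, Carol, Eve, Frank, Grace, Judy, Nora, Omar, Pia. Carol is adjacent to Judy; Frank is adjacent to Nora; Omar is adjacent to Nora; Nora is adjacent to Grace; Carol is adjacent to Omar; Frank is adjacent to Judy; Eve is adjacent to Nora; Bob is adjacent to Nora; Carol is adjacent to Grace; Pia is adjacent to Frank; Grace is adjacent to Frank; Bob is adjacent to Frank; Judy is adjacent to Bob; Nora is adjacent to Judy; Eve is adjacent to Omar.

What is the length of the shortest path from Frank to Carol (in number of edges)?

2

Distance 0: Frank.
Distance 1: Bob, Grace, Judy, Nora, Pia.
Distance 2: Carol, Eve, Omar — contains Carol.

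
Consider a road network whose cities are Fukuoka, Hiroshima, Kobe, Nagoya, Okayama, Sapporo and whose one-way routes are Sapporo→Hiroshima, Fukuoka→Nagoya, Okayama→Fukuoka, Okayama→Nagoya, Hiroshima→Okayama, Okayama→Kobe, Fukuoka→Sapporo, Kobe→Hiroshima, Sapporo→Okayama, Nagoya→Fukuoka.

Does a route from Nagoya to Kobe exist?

Yes

Explore from Nagoya.
Distance 1: reach Fukuoka.
Distance 2: reach Sapporo.
Distance 3: reach Hiroshima, Okayama.
Distance 4: reach Kobe.
Found Kobe.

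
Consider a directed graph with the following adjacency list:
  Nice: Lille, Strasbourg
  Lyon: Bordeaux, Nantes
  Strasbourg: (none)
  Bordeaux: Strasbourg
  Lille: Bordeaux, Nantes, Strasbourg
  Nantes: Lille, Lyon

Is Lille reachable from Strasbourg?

No

Strasbourg has no outgoing edges, so nothing is reachable from it.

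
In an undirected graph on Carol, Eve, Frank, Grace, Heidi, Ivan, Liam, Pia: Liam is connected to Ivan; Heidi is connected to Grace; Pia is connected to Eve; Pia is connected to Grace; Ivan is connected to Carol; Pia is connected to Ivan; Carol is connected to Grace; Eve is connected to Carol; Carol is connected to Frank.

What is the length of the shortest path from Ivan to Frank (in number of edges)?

Distance 0: Ivan.
Distance 1: Carol, Liam, Pia.
Distance 2: Eve, Frank, Grace — contains Frank.

2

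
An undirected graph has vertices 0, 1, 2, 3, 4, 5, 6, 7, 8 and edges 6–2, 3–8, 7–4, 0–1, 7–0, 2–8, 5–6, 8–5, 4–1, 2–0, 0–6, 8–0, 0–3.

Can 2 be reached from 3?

Explore from 3.
Distance 1: reach 0, 8.
Distance 2: reach 1, 2, 5, 6, 7.
Found 2.

Yes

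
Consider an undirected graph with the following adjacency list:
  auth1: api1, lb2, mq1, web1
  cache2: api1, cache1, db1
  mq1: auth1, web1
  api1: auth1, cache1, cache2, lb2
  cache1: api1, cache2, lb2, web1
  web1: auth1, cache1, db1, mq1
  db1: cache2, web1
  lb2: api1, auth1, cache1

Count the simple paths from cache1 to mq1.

cache1–api1–auth1–mq1
cache1–api1–auth1–web1–mq1
cache1–api1–cache2–db1–web1–auth1–mq1
cache1–api1–cache2–db1–web1–mq1
cache1–api1–lb2–auth1–mq1
cache1–api1–lb2–auth1–web1–mq1
cache1–cache2–api1–auth1–mq1
cache1–cache2–api1–auth1–web1–mq1
... and 15 more.

23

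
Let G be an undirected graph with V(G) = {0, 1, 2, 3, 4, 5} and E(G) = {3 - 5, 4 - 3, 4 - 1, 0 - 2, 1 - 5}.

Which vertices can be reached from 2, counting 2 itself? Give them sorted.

0, 2

Start at 2.
Its neighbours: 0.
Nothing further is reachable.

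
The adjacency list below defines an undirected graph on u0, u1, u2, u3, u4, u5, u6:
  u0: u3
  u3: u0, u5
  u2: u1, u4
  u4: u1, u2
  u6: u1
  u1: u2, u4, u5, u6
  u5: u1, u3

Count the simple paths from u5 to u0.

1

u5–u3–u0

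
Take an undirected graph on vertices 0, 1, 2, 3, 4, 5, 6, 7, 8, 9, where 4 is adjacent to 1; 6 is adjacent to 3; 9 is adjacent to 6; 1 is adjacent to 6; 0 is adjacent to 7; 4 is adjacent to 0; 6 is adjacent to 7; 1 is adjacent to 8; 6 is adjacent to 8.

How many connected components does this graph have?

From 0: component {0, 1, 3, 4, 6, 7, 8, 9}.
From 2: component {2}.
From 5: component {5}.
That's 3 components.

3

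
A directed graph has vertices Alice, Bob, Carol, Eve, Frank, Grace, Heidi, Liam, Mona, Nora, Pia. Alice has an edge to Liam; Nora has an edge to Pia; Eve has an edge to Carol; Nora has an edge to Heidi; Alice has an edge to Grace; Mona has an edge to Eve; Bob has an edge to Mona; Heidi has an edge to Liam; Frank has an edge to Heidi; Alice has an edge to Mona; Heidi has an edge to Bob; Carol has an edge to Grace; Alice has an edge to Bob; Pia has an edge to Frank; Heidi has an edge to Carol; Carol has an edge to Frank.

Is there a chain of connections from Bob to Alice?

No

Explore from Bob.
Distance 1: reach Mona.
Distance 2: reach Eve.
Distance 3: reach Carol.
Distance 4: reach Frank, Grace.
Distance 5: reach Heidi.
Distance 6: reach Liam.
The search from Bob is exhausted; no directed path reaches Alice.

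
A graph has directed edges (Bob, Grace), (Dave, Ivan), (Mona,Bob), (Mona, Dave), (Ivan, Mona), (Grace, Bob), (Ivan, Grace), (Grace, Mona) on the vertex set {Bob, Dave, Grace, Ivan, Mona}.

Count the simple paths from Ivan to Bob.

3

Ivan→Grace→Bob
Ivan→Grace→Mona→Bob
Ivan→Mona→Bob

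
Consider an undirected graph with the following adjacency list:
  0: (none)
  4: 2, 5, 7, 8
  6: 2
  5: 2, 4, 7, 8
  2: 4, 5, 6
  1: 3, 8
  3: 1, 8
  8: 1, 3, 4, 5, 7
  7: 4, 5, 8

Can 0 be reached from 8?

Explore from 8.
Distance 1: reach 1, 3, 4, 5, 7.
Distance 2: reach 2.
Distance 3: reach 6.
The search is exhausted without reaching 0; it lies in a different component.

No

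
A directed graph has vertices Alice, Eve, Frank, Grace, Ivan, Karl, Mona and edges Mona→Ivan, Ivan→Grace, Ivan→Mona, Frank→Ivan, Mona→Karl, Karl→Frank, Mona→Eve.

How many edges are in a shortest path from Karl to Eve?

Distance 0: Karl.
Distance 1: Frank.
Distance 2: Ivan.
Distance 3: Grace, Mona.
Distance 4: Eve — contains Eve.

4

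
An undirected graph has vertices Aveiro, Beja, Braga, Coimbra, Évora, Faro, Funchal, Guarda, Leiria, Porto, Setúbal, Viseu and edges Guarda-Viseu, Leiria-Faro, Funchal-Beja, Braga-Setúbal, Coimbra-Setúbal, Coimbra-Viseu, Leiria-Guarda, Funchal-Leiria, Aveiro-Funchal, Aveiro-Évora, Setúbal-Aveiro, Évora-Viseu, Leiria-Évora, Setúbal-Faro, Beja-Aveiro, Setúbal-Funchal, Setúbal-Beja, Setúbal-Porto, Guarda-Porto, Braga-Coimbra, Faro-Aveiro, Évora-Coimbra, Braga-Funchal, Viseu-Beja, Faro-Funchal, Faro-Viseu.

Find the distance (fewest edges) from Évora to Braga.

2

Distance 0: Évora.
Distance 1: Aveiro, Coimbra, Leiria, Viseu.
Distance 2: Beja, Braga, Faro, Funchal, Guarda, Setúbal — contains Braga.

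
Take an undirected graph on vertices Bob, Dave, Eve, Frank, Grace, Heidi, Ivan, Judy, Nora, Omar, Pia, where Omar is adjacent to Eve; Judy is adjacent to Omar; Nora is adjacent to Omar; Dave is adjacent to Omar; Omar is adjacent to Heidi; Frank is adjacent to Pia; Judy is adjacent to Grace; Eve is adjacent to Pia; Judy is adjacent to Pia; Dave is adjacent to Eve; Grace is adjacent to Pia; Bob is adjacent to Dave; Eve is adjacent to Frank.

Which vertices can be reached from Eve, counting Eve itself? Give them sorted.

Start at Eve.
Its neighbours: Dave, Frank, Omar, Pia.
Then their neighbours: Bob, Grace, Heidi, Judy, Nora.
Nothing further is reachable.

Bob, Dave, Eve, Frank, Grace, Heidi, Judy, Nora, Omar, Pia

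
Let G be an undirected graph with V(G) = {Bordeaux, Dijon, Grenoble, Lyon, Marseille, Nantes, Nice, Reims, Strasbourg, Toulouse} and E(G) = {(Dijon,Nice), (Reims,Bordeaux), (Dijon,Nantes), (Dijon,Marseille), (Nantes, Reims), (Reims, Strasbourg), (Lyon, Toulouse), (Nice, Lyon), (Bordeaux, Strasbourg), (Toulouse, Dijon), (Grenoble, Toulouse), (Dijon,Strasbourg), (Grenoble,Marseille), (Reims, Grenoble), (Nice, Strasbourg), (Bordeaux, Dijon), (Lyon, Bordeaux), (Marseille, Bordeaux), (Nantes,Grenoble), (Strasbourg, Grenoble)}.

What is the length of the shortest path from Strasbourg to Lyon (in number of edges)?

Distance 0: Strasbourg.
Distance 1: Bordeaux, Dijon, Grenoble, Nice, Reims.
Distance 2: Lyon, Marseille, Nantes, Toulouse — contains Lyon.

2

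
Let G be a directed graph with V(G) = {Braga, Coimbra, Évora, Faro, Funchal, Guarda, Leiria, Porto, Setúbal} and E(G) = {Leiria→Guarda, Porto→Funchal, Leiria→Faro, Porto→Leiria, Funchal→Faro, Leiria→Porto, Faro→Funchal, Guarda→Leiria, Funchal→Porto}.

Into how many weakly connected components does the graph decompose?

From Braga: component {Braga}.
From Coimbra: component {Coimbra}.
From Évora: component {Évora}.
From Faro: component {Faro, Funchal, Guarda, Leiria, Porto}.
From Setúbal: component {Setúbal}.
That's 5 components.

5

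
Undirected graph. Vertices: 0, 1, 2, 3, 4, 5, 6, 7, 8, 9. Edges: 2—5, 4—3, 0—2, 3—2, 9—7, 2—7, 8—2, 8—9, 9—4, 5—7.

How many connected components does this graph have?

From 0: component {0, 2, 3, 4, 5, 7, 8, 9}.
From 1: component {1}.
From 6: component {6}.
That's 3 components.

3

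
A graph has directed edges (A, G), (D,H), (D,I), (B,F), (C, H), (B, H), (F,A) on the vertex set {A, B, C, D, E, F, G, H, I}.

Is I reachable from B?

No

Explore from B.
Distance 1: reach F, H.
Distance 2: reach A.
Distance 3: reach G.
The search from B is exhausted; no directed path reaches I.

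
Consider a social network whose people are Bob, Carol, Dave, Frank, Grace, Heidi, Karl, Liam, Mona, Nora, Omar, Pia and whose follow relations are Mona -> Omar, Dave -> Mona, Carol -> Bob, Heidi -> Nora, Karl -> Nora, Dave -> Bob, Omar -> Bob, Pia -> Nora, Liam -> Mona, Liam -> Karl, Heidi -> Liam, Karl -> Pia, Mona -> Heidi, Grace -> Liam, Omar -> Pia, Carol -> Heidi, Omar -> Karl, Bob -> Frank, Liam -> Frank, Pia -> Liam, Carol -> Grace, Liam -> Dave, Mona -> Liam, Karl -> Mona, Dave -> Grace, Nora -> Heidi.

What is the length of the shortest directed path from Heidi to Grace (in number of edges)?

Distance 0: Heidi.
Distance 1: Liam, Nora.
Distance 2: Dave, Frank, Karl, Mona.
Distance 3: Bob, Grace, Omar, Pia — contains Grace.

3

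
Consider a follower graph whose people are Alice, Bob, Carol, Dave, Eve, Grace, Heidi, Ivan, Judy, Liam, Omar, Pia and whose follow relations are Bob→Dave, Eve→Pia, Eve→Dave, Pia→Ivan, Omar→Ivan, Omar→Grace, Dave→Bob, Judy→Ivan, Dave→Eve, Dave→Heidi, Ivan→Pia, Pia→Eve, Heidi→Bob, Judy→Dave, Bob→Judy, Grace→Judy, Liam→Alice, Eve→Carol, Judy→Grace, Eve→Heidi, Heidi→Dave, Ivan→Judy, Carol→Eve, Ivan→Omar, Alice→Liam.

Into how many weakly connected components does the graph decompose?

From Alice: component {Alice, Liam}.
From Bob: component {Bob, Carol, Dave, Eve, Grace, Heidi, Ivan, Judy, Omar, Pia}.
That's 2 components.

2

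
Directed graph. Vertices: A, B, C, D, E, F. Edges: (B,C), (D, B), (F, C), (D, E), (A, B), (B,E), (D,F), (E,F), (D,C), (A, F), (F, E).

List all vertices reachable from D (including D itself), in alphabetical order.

B, C, D, E, F

Start at D.
Its neighbours: B, C, E, F.
Nothing further is reachable.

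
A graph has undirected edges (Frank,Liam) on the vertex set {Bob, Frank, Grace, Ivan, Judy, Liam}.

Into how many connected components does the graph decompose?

5

From Bob: component {Bob}.
From Frank: component {Frank, Liam}.
From Grace: component {Grace}.
From Ivan: component {Ivan}.
From Judy: component {Judy}.
That's 5 components.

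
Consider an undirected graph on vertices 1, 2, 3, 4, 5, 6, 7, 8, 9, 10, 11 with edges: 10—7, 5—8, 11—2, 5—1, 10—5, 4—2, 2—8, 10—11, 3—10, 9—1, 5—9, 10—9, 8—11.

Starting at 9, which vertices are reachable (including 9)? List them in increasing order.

1, 2, 3, 4, 5, 7, 8, 9, 10, 11

Start at 9.
Its neighbours: 1, 5, 10.
Then their neighbours: 3, 7, 8, 11.
Then next layer: 2.
Then next layer: 4.
Nothing further is reachable.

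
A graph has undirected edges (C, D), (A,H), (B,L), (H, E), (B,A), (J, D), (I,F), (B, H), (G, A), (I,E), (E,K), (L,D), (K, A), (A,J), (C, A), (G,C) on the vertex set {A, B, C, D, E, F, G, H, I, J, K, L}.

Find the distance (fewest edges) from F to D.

6

Distance 0: F.
Distance 1: I.
Distance 2: E.
Distance 3: H, K.
Distance 4: A, B.
Distance 5: C, G, J, L.
Distance 6: D — contains D.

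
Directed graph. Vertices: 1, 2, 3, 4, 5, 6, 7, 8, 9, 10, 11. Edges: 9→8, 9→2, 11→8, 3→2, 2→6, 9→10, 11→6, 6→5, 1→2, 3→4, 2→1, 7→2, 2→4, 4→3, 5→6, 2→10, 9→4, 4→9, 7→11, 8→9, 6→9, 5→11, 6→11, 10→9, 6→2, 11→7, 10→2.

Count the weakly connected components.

1

From 1: component {1, 2, 3, 4, 5, 6, 7, 8, 9, 10, 11}.
That's 1 component.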